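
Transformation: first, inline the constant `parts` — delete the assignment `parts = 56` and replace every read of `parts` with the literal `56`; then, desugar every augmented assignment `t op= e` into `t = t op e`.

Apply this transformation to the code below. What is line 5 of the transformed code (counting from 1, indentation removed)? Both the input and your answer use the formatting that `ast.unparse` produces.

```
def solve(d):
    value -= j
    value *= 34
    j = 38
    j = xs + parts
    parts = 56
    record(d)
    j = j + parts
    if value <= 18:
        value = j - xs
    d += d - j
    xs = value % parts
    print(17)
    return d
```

Transformed code:
def solve(d):
    value = value - j
    value = value * 34
    j = 38
    j = xs + 56
    record(d)
    j = j + 56
    if value <= 18:
        value = j - xs
    d = d + (d - j)
    xs = value % 56
    print(17)
    return d

j = xs + 56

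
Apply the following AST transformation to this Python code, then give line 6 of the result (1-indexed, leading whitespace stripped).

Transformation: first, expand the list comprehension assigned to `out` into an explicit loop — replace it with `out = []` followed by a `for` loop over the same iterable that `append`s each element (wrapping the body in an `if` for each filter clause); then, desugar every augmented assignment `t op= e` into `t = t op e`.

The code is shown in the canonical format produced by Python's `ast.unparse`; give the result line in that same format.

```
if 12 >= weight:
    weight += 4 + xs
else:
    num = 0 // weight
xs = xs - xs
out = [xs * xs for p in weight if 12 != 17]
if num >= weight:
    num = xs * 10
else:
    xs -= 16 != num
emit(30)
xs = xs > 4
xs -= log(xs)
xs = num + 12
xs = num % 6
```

Transformed code:
if 12 >= weight:
    weight = weight + (4 + xs)
else:
    num = 0 // weight
xs = xs - xs
out = []
for p in weight:
    if 12 != 17:
        out.append(xs * xs)
if num >= weight:
    num = xs * 10
else:
    xs = xs - (16 != num)
emit(30)
xs = xs > 4
xs = xs - log(xs)
xs = num + 12
xs = num % 6

out = []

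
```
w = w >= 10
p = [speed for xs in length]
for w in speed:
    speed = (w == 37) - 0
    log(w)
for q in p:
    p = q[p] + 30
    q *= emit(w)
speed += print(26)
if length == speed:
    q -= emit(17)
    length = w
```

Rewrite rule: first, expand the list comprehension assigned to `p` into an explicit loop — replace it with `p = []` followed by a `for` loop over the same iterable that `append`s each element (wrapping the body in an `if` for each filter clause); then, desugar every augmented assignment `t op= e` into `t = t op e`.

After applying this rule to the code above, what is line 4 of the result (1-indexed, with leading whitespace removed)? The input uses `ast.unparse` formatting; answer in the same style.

Transformed code:
w = w >= 10
p = []
for xs in length:
    p.append(speed)
for w in speed:
    speed = (w == 37) - 0
    log(w)
for q in p:
    p = q[p] + 30
    q = q * emit(w)
speed = speed + print(26)
if length == speed:
    q = q - emit(17)
    length = w

p.append(speed)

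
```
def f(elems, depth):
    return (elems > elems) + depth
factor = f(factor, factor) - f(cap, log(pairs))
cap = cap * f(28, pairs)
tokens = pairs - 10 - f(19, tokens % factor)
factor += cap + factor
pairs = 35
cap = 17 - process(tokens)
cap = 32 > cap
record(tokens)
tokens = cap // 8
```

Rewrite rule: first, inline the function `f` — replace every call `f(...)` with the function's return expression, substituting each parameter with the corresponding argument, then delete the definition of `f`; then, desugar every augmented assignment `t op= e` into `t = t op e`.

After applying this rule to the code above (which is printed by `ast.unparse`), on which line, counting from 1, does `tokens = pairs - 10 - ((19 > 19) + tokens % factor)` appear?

3

Transformed code:
factor = (factor > factor) + factor - ((cap > cap) + log(pairs))
cap = cap * ((28 > 28) + pairs)
tokens = pairs - 10 - ((19 > 19) + tokens % factor)
factor = factor + (cap + factor)
pairs = 35
cap = 17 - process(tokens)
cap = 32 > cap
record(tokens)
tokens = cap // 8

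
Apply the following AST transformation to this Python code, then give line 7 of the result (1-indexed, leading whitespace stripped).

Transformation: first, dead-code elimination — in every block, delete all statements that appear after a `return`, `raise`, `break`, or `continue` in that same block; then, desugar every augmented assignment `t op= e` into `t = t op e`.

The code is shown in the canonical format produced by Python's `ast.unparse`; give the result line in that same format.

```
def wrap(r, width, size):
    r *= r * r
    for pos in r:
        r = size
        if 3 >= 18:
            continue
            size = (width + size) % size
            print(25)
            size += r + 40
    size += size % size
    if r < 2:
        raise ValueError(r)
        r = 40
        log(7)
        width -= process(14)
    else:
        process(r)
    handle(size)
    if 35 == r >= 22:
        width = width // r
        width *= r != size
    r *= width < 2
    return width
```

size = size + size % size

Transformed code:
def wrap(r, width, size):
    r = r * (r * r)
    for pos in r:
        r = size
        if 3 >= 18:
            continue
    size = size + size % size
    if r < 2:
        raise ValueError(r)
    else:
        process(r)
    handle(size)
    if 35 == r >= 22:
        width = width // r
        width = width * (r != size)
    r = r * (width < 2)
    return width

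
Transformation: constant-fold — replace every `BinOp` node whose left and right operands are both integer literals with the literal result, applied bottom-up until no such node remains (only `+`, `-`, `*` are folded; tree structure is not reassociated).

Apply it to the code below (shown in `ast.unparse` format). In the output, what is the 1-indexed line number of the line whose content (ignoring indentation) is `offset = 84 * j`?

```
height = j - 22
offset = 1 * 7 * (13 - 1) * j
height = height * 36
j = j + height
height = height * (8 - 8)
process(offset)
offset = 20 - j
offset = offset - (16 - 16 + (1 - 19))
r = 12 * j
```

Transformed code:
height = j - 22
offset = 84 * j
height = height * 36
j = j + height
height = height * 0
process(offset)
offset = 20 - j
offset = offset - -18
r = 12 * j

2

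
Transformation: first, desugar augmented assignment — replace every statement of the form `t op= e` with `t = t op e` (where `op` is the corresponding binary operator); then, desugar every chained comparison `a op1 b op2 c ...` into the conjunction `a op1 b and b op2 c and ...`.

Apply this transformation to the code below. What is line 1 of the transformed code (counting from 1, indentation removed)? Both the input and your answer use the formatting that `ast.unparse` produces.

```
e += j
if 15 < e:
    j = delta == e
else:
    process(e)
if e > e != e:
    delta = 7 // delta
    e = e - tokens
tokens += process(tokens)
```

e = e + j

Transformed code:
e = e + j
if 15 < e:
    j = delta == e
else:
    process(e)
if e > e and e != e:
    delta = 7 // delta
    e = e - tokens
tokens = tokens + process(tokens)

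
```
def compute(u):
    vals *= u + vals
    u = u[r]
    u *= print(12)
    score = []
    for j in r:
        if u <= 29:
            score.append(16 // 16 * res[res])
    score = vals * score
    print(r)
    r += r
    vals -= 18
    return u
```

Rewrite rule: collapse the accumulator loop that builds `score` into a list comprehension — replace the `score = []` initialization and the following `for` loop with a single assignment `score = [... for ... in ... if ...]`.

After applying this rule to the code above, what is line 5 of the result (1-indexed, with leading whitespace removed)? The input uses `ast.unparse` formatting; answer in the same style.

score = [16 // 16 * res[res] for j in r if u <= 29]

Transformed code:
def compute(u):
    vals *= u + vals
    u = u[r]
    u *= print(12)
    score = [16 // 16 * res[res] for j in r if u <= 29]
    score = vals * score
    print(r)
    r += r
    vals -= 18
    return u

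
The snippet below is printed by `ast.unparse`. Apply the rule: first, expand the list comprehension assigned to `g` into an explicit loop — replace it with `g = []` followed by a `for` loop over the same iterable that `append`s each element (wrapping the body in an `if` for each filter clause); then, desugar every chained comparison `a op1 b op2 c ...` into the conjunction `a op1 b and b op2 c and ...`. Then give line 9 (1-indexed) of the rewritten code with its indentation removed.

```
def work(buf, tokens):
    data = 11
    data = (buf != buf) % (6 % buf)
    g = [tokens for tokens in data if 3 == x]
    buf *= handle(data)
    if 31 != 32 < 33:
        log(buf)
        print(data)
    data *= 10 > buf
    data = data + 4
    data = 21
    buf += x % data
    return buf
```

Transformed code:
def work(buf, tokens):
    data = 11
    data = (buf != buf) % (6 % buf)
    g = []
    for tokens in data:
        if 3 == x:
            g.append(tokens)
    buf *= handle(data)
    if 31 != 32 and 32 < 33:
        log(buf)
        print(data)
    data *= 10 > buf
    data = data + 4
    data = 21
    buf += x % data
    return buf

if 31 != 32 and 32 < 33:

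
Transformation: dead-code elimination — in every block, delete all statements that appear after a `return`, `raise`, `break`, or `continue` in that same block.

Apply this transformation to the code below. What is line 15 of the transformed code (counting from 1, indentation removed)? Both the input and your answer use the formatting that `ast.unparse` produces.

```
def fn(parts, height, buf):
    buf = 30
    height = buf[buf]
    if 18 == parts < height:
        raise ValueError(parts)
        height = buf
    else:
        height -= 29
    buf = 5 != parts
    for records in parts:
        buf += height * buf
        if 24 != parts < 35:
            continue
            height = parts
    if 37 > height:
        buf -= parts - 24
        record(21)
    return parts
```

record(21)

Transformed code:
def fn(parts, height, buf):
    buf = 30
    height = buf[buf]
    if 18 == parts < height:
        raise ValueError(parts)
    else:
        height -= 29
    buf = 5 != parts
    for records in parts:
        buf += height * buf
        if 24 != parts < 35:
            continue
    if 37 > height:
        buf -= parts - 24
        record(21)
    return parts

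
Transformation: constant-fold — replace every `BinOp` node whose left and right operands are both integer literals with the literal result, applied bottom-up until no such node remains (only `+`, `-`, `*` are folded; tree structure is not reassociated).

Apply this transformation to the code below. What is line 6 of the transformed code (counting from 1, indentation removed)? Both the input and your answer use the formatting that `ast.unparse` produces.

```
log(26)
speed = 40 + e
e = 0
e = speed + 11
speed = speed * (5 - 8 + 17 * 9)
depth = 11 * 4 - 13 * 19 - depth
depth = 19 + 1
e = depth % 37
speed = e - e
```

Transformed code:
log(26)
speed = 40 + e
e = 0
e = speed + 11
speed = speed * 150
depth = -203 - depth
depth = 20
e = depth % 37
speed = e - e

depth = -203 - depth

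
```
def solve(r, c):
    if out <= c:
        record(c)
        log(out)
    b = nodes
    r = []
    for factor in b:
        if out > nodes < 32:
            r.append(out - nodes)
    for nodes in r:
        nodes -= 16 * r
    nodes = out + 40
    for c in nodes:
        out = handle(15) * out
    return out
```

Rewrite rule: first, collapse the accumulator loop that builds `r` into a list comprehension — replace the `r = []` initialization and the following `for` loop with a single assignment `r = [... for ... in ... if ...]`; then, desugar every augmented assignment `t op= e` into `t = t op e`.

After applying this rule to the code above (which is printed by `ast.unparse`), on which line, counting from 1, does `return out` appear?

Transformed code:
def solve(r, c):
    if out <= c:
        record(c)
        log(out)
    b = nodes
    r = [out - nodes for factor in b if out > nodes < 32]
    for nodes in r:
        nodes = nodes - 16 * r
    nodes = out + 40
    for c in nodes:
        out = handle(15) * out
    return out

12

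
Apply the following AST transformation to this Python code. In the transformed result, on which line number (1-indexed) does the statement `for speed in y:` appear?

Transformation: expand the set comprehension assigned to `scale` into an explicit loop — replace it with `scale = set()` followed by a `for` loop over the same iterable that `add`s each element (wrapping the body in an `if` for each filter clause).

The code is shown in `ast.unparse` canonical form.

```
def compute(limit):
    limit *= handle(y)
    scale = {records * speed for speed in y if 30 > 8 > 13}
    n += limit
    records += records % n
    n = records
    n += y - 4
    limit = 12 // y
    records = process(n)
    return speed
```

4

Transformed code:
def compute(limit):
    limit *= handle(y)
    scale = set()
    for speed in y:
        if 30 > 8 > 13:
            scale.add(records * speed)
    n += limit
    records += records % n
    n = records
    n += y - 4
    limit = 12 // y
    records = process(n)
    return speed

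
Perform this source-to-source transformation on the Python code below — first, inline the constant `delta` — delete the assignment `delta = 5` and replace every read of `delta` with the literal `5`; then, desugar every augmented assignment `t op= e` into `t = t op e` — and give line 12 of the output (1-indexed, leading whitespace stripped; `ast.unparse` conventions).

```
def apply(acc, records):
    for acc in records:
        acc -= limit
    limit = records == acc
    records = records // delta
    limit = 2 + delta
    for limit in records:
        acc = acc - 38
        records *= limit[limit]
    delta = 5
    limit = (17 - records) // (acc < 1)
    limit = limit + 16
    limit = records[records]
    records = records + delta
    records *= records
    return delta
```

limit = records[records]

Transformed code:
def apply(acc, records):
    for acc in records:
        acc = acc - limit
    limit = records == acc
    records = records // 5
    limit = 2 + 5
    for limit in records:
        acc = acc - 38
        records = records * limit[limit]
    limit = (17 - records) // (acc < 1)
    limit = limit + 16
    limit = records[records]
    records = records + 5
    records = records * records
    return 5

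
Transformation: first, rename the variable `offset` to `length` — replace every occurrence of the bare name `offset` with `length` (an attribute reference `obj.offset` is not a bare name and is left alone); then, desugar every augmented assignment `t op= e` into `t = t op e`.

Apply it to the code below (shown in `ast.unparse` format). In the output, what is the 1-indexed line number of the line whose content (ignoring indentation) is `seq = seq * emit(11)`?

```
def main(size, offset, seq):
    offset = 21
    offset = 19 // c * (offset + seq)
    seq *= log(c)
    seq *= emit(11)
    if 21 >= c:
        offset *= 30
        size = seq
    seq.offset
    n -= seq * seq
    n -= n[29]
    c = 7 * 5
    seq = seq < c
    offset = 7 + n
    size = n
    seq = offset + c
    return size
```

5

Transformed code:
def main(size, length, seq):
    length = 21
    length = 19 // c * (length + seq)
    seq = seq * log(c)
    seq = seq * emit(11)
    if 21 >= c:
        length = length * 30
        size = seq
    seq.offset
    n = n - seq * seq
    n = n - n[29]
    c = 7 * 5
    seq = seq < c
    length = 7 + n
    size = n
    seq = length + c
    return size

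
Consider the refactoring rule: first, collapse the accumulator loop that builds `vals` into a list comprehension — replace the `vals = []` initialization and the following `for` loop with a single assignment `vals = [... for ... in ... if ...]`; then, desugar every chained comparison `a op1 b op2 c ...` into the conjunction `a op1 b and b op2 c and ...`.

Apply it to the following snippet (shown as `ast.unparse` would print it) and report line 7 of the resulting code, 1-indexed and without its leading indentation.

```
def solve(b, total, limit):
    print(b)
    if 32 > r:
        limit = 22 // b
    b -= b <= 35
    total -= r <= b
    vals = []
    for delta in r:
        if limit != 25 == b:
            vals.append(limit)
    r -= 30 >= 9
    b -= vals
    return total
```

vals = [limit for delta in r if limit != 25 and 25 == b]

Transformed code:
def solve(b, total, limit):
    print(b)
    if 32 > r:
        limit = 22 // b
    b -= b <= 35
    total -= r <= b
    vals = [limit for delta in r if limit != 25 and 25 == b]
    r -= 30 >= 9
    b -= vals
    return total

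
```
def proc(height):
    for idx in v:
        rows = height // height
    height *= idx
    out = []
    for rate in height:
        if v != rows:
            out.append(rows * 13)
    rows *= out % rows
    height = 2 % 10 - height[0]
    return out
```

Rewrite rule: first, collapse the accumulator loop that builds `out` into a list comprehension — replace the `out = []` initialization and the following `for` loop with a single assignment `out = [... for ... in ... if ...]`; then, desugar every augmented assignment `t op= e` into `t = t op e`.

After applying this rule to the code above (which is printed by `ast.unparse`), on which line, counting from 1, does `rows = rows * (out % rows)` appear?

6

Transformed code:
def proc(height):
    for idx in v:
        rows = height // height
    height = height * idx
    out = [rows * 13 for rate in height if v != rows]
    rows = rows * (out % rows)
    height = 2 % 10 - height[0]
    return out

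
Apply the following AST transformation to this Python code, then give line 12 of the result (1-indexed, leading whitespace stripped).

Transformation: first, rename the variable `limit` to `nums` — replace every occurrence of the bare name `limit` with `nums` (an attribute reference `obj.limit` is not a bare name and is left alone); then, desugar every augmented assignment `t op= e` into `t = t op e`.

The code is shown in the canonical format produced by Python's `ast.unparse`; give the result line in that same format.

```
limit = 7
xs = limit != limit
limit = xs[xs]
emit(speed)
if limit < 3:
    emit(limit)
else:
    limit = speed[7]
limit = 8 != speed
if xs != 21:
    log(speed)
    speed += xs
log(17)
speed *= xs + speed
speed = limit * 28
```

speed = speed + xs

Transformed code:
nums = 7
xs = nums != nums
nums = xs[xs]
emit(speed)
if nums < 3:
    emit(nums)
else:
    nums = speed[7]
nums = 8 != speed
if xs != 21:
    log(speed)
    speed = speed + xs
log(17)
speed = speed * (xs + speed)
speed = nums * 28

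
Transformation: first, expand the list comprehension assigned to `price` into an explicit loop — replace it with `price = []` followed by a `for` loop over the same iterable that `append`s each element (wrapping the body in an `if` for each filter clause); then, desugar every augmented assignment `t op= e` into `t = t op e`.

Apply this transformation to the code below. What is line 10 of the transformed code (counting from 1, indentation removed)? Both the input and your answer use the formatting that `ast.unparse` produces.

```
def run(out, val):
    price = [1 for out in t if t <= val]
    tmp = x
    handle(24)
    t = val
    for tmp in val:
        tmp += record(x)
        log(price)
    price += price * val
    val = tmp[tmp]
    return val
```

tmp = tmp + record(x)

Transformed code:
def run(out, val):
    price = []
    for out in t:
        if t <= val:
            price.append(1)
    tmp = x
    handle(24)
    t = val
    for tmp in val:
        tmp = tmp + record(x)
        log(price)
    price = price + price * val
    val = tmp[tmp]
    return val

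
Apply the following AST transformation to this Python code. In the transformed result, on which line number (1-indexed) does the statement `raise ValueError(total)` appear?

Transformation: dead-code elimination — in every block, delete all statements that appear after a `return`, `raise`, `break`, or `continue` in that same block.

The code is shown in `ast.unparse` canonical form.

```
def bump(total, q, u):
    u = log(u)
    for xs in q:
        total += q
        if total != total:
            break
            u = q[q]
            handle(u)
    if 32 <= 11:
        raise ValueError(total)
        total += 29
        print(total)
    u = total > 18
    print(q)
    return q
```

8

Transformed code:
def bump(total, q, u):
    u = log(u)
    for xs in q:
        total += q
        if total != total:
            break
    if 32 <= 11:
        raise ValueError(total)
    u = total > 18
    print(q)
    return q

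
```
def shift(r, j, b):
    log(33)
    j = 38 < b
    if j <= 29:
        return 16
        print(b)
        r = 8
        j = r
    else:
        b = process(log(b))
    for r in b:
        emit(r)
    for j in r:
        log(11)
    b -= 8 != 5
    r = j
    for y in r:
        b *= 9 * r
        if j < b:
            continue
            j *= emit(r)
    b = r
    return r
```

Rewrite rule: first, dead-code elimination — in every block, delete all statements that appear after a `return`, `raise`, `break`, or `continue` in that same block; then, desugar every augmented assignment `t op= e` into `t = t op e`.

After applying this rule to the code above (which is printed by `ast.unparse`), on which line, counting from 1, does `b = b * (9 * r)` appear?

Transformed code:
def shift(r, j, b):
    log(33)
    j = 38 < b
    if j <= 29:
        return 16
    else:
        b = process(log(b))
    for r in b:
        emit(r)
    for j in r:
        log(11)
    b = b - (8 != 5)
    r = j
    for y in r:
        b = b * (9 * r)
        if j < b:
            continue
    b = r
    return r

15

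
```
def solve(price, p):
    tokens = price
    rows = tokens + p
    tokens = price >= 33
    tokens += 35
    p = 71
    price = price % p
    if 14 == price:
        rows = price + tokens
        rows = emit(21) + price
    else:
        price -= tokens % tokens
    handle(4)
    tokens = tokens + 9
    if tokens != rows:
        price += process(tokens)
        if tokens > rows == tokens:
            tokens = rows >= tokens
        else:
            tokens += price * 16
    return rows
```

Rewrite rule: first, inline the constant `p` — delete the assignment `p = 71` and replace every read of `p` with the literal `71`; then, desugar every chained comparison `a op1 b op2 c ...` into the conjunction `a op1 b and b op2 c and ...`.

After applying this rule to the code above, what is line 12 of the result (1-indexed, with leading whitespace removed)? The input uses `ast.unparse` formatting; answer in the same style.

Transformed code:
def solve(price, p):
    tokens = price
    rows = tokens + 71
    tokens = price >= 33
    tokens += 35
    price = price % 71
    if 14 == price:
        rows = price + tokens
        rows = emit(21) + price
    else:
        price -= tokens % tokens
    handle(4)
    tokens = tokens + 9
    if tokens != rows:
        price += process(tokens)
        if tokens > rows and rows == tokens:
            tokens = rows >= tokens
        else:
            tokens += price * 16
    return rows

handle(4)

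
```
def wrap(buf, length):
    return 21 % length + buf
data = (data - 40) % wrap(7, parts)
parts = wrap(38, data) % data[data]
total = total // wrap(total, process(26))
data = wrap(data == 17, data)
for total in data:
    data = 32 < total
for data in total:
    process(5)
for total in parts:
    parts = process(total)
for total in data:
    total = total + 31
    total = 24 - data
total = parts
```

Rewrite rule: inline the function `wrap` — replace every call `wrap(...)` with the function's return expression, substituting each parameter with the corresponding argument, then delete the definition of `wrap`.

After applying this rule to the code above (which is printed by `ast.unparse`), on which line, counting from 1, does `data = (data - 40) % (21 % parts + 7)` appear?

Transformed code:
data = (data - 40) % (21 % parts + 7)
parts = (21 % data + 38) % data[data]
total = total // (21 % process(26) + total)
data = 21 % data + (data == 17)
for total in data:
    data = 32 < total
for data in total:
    process(5)
for total in parts:
    parts = process(total)
for total in data:
    total = total + 31
    total = 24 - data
total = parts

1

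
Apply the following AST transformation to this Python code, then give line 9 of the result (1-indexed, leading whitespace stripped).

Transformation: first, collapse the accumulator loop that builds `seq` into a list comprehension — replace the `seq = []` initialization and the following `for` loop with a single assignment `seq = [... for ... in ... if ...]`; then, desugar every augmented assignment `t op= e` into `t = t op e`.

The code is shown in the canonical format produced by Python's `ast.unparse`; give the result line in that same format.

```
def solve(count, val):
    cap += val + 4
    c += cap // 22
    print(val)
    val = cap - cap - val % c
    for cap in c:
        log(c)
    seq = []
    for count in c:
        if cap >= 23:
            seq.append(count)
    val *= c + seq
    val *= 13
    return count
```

val = val * (c + seq)

Transformed code:
def solve(count, val):
    cap = cap + (val + 4)
    c = c + cap // 22
    print(val)
    val = cap - cap - val % c
    for cap in c:
        log(c)
    seq = [count for count in c if cap >= 23]
    val = val * (c + seq)
    val = val * 13
    return count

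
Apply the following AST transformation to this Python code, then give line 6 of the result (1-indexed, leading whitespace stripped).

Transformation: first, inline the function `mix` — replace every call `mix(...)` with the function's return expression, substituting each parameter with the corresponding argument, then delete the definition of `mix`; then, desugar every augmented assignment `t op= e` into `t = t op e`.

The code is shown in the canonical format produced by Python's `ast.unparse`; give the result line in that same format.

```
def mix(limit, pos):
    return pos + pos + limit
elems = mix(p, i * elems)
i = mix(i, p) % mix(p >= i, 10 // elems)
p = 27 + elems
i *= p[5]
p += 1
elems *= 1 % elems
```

elems = elems * (1 % elems)

Transformed code:
elems = i * elems + i * elems + p
i = (p + p + i) % (10 // elems + 10 // elems + (p >= i))
p = 27 + elems
i = i * p[5]
p = p + 1
elems = elems * (1 % elems)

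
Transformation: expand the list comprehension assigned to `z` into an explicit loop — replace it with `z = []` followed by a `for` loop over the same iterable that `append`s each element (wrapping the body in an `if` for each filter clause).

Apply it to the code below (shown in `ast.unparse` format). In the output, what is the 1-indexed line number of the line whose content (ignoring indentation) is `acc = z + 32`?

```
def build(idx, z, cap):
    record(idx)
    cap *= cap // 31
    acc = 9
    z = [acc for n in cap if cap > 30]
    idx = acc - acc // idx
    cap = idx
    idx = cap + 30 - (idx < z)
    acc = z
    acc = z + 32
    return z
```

Transformed code:
def build(idx, z, cap):
    record(idx)
    cap *= cap // 31
    acc = 9
    z = []
    for n in cap:
        if cap > 30:
            z.append(acc)
    idx = acc - acc // idx
    cap = idx
    idx = cap + 30 - (idx < z)
    acc = z
    acc = z + 32
    return z

13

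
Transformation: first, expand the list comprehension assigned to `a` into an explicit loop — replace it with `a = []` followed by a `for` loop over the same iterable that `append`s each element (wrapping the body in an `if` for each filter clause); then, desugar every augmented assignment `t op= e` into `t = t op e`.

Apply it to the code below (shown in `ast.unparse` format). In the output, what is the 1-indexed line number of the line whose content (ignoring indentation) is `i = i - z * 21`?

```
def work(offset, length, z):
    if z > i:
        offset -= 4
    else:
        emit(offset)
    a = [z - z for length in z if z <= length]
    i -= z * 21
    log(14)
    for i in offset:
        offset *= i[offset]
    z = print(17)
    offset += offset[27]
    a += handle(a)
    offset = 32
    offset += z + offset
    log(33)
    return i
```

10

Transformed code:
def work(offset, length, z):
    if z > i:
        offset = offset - 4
    else:
        emit(offset)
    a = []
    for length in z:
        if z <= length:
            a.append(z - z)
    i = i - z * 21
    log(14)
    for i in offset:
        offset = offset * i[offset]
    z = print(17)
    offset = offset + offset[27]
    a = a + handle(a)
    offset = 32
    offset = offset + (z + offset)
    log(33)
    return i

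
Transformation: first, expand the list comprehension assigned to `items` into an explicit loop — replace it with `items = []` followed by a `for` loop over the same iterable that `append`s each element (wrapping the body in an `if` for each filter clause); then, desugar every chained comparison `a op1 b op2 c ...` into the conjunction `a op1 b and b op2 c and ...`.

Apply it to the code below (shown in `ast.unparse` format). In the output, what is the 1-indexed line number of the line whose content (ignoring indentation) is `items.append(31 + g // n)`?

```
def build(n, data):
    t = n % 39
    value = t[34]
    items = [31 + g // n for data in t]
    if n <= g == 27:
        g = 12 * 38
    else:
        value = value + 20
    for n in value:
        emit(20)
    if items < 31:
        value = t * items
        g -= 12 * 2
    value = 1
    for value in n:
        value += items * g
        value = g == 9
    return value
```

6

Transformed code:
def build(n, data):
    t = n % 39
    value = t[34]
    items = []
    for data in t:
        items.append(31 + g // n)
    if n <= g and g == 27:
        g = 12 * 38
    else:
        value = value + 20
    for n in value:
        emit(20)
    if items < 31:
        value = t * items
        g -= 12 * 2
    value = 1
    for value in n:
        value += items * g
        value = g == 9
    return value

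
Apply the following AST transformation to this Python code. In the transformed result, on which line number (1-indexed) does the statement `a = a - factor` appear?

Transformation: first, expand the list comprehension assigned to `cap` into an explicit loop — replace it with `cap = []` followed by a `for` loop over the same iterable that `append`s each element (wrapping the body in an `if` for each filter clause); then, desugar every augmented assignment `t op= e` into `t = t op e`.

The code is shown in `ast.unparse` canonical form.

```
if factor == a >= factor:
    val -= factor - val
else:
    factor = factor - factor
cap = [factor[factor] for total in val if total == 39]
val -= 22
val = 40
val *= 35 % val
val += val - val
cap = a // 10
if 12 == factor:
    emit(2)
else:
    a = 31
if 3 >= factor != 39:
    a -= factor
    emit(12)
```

Transformed code:
if factor == a >= factor:
    val = val - (factor - val)
else:
    factor = factor - factor
cap = []
for total in val:
    if total == 39:
        cap.append(factor[factor])
val = val - 22
val = 40
val = val * (35 % val)
val = val + (val - val)
cap = a // 10
if 12 == factor:
    emit(2)
else:
    a = 31
if 3 >= factor != 39:
    a = a - factor
    emit(12)

19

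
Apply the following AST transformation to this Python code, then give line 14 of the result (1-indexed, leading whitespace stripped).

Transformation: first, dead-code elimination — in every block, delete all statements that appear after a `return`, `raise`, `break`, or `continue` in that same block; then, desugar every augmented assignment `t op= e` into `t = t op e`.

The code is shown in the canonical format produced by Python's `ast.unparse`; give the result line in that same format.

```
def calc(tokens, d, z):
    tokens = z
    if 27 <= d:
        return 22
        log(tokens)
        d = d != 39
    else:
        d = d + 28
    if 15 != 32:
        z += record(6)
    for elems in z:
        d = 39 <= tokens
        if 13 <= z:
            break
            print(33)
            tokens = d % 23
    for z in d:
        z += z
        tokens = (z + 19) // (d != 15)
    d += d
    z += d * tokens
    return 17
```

z = z + z

Transformed code:
def calc(tokens, d, z):
    tokens = z
    if 27 <= d:
        return 22
    else:
        d = d + 28
    if 15 != 32:
        z = z + record(6)
    for elems in z:
        d = 39 <= tokens
        if 13 <= z:
            break
    for z in d:
        z = z + z
        tokens = (z + 19) // (d != 15)
    d = d + d
    z = z + d * tokens
    return 17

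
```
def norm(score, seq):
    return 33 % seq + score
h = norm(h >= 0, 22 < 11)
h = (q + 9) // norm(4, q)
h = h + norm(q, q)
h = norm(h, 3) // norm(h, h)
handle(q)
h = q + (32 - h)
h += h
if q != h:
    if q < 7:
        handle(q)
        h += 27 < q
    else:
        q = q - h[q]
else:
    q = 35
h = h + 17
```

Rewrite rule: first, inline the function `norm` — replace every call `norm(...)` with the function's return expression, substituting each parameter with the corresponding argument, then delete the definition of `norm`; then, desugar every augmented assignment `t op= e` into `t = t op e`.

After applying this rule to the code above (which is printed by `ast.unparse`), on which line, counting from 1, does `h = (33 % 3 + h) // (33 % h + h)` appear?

Transformed code:
h = 33 % (22 < 11) + (h >= 0)
h = (q + 9) // (33 % q + 4)
h = h + (33 % q + q)
h = (33 % 3 + h) // (33 % h + h)
handle(q)
h = q + (32 - h)
h = h + h
if q != h:
    if q < 7:
        handle(q)
        h = h + (27 < q)
    else:
        q = q - h[q]
else:
    q = 35
h = h + 17

4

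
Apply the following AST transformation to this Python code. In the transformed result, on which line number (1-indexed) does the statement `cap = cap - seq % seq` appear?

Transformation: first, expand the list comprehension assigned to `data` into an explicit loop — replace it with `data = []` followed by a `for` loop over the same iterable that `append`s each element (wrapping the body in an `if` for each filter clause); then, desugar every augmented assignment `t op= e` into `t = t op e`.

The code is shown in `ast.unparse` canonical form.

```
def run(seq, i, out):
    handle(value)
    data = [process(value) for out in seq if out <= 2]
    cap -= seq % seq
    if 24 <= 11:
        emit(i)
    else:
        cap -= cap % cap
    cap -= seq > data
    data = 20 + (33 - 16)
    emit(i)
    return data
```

7

Transformed code:
def run(seq, i, out):
    handle(value)
    data = []
    for out in seq:
        if out <= 2:
            data.append(process(value))
    cap = cap - seq % seq
    if 24 <= 11:
        emit(i)
    else:
        cap = cap - cap % cap
    cap = cap - (seq > data)
    data = 20 + (33 - 16)
    emit(i)
    return data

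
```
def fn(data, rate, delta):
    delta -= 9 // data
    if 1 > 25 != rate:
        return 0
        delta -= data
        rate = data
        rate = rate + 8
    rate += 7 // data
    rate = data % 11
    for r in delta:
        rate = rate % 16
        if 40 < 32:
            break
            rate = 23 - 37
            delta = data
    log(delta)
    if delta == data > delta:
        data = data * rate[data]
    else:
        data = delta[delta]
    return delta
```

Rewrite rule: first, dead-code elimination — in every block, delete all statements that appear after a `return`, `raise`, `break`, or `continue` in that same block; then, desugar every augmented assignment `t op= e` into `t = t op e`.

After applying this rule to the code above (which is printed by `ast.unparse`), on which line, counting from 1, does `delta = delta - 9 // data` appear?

Transformed code:
def fn(data, rate, delta):
    delta = delta - 9 // data
    if 1 > 25 != rate:
        return 0
    rate = rate + 7 // data
    rate = data % 11
    for r in delta:
        rate = rate % 16
        if 40 < 32:
            break
    log(delta)
    if delta == data > delta:
        data = data * rate[data]
    else:
        data = delta[delta]
    return delta

2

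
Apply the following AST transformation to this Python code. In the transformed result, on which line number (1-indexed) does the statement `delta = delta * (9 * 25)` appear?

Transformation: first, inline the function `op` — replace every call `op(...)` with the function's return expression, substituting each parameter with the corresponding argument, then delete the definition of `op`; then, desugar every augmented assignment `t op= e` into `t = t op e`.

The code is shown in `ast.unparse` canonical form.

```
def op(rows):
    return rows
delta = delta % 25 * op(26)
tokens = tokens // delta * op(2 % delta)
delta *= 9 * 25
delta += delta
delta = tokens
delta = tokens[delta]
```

3

Transformed code:
delta = delta % 25 * 26
tokens = tokens // delta * (2 % delta)
delta = delta * (9 * 25)
delta = delta + delta
delta = tokens
delta = tokens[delta]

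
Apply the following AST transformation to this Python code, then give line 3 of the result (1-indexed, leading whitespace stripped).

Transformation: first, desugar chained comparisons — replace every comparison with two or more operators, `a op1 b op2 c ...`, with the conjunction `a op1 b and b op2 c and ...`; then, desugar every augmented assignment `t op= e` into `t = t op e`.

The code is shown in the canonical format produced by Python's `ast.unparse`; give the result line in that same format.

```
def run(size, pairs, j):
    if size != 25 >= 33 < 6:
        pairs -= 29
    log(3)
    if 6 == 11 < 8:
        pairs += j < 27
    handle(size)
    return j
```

pairs = pairs - 29

Transformed code:
def run(size, pairs, j):
    if size != 25 and 25 >= 33 and (33 < 6):
        pairs = pairs - 29
    log(3)
    if 6 == 11 and 11 < 8:
        pairs = pairs + (j < 27)
    handle(size)
    return j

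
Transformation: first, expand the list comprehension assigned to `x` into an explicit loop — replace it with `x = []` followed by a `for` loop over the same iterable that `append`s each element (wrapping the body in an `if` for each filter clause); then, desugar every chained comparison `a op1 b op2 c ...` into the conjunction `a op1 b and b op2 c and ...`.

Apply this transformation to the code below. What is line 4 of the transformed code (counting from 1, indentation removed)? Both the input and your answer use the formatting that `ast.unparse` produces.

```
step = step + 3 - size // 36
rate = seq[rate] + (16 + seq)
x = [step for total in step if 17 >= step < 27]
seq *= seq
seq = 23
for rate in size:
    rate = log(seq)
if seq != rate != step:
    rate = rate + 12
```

Transformed code:
step = step + 3 - size // 36
rate = seq[rate] + (16 + seq)
x = []
for total in step:
    if 17 >= step and step < 27:
        x.append(step)
seq *= seq
seq = 23
for rate in size:
    rate = log(seq)
if seq != rate and rate != step:
    rate = rate + 12

for total in step:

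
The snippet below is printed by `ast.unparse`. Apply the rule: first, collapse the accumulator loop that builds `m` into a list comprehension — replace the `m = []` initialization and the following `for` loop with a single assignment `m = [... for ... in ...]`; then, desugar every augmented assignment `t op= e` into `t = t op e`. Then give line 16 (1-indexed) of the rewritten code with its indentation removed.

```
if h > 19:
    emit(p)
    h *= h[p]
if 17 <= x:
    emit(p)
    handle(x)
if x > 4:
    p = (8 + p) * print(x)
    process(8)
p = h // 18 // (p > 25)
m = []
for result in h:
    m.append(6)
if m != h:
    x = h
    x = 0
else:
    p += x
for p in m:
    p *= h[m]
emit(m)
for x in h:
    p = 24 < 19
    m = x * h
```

p = p + x

Transformed code:
if h > 19:
    emit(p)
    h = h * h[p]
if 17 <= x:
    emit(p)
    handle(x)
if x > 4:
    p = (8 + p) * print(x)
    process(8)
p = h // 18 // (p > 25)
m = [6 for result in h]
if m != h:
    x = h
    x = 0
else:
    p = p + x
for p in m:
    p = p * h[m]
emit(m)
for x in h:
    p = 24 < 19
    m = x * h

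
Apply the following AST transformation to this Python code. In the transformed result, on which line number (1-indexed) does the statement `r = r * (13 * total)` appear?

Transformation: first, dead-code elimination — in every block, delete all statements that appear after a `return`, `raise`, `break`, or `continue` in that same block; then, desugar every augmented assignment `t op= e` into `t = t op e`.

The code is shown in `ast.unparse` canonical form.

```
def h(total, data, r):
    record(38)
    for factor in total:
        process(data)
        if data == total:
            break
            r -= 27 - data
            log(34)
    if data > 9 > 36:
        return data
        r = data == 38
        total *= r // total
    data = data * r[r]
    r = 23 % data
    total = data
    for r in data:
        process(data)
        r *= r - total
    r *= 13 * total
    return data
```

15

Transformed code:
def h(total, data, r):
    record(38)
    for factor in total:
        process(data)
        if data == total:
            break
    if data > 9 > 36:
        return data
    data = data * r[r]
    r = 23 % data
    total = data
    for r in data:
        process(data)
        r = r * (r - total)
    r = r * (13 * total)
    return data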